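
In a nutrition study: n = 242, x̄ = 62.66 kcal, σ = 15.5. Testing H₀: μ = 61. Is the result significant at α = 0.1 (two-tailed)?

z = (62.66 - 61)/(15.5/√242) = 1.666. Since |z| > 1.645, significant at α = 0.1.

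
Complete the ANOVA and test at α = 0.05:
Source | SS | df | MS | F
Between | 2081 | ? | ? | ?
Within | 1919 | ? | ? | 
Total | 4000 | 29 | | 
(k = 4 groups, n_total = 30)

df_between = 3, df_within = 26. MS_between = 693.67, MS_within = 73.81. F = 9.398, F_crit ≈ 2.975. Reject H₀.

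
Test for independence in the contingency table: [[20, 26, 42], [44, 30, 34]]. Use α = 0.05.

χ² = 8.172. df = 2, critical = 5.991. Reject H₀. Variables are dependent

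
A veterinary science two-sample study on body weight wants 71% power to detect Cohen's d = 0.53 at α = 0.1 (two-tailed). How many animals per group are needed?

z_{α/2} = 1.645, z_β = Φ⁻¹(0.71) = 0.553. For medium effect (d = 0.53): n per group = 2(z_{α/2} + z_β)²/d² = 2(1.645 + 0.553)²/0.53² = 34.4 → 35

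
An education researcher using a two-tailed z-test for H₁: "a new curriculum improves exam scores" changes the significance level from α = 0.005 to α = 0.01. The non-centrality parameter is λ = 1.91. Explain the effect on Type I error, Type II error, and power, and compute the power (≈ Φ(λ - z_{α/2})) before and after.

Increasing α from 0.005 to 0.01:
• Type I error rate increases (α is the Type I rate by definition).
• Critical value moves from z_{α/2} = 2.807 to 2.576, so power = Φ(λ - z_{α/2}) goes from Φ(1.91 - 2.807) = 0.185 to Φ(1.91 - 2.576) = 0.253.
• Type II error rate β = 1 - power therefore decreases (0.815 → 0.747).
Appropriate when false negatives are costly — here, keeping the old curriculum when the new one would have helped students.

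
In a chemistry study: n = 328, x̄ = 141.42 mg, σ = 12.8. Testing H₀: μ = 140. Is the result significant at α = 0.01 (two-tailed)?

z = (141.42 - 140)/(12.8/√328) = 2.009. Since |z| ≤ 2.576, not significant at α = 0.01.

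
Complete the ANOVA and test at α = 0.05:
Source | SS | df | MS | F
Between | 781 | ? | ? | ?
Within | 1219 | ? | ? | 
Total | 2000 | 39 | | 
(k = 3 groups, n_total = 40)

df_between = 2, df_within = 37. MS_between = 390.5, MS_within = 32.95. F = 11.853, F_crit ≈ 3.252. Reject H₀.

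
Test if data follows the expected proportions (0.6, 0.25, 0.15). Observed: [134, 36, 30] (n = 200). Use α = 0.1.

Expected: [120.0, 50.0, 30.0]. χ² = 5.553. df = 2, critical = 4.605. Reject H₀.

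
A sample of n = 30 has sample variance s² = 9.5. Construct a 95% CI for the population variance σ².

df = 29. χ²_{0.025} = 45.722, χ²_{0.975} = 16.047. CI for σ² = ((n-1)s²/χ²_{α/2}, (n-1)s²/χ²_{1-α/2}) = (29·9.5/45.722, 29·9.5/16.047) = (6.03, 17.17)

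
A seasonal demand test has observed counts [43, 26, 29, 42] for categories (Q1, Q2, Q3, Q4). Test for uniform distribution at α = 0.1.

Expected = 35 each. χ² = Σ(O-E)²/E = 6.571. df = 3, critical value = 6.251. Reject H₀.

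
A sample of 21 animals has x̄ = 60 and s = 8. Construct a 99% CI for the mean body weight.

CI = x̄ ± t*(s/√n) = 60 ± 2.845(8/√21) = (55.03, 64.97)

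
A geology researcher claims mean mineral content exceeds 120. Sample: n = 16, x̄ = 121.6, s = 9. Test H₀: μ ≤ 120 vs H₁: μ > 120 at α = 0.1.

t = (121.6 - 120)/(9/√16) = 0.711, df = 15. Critical t = 1.341. Fail to reject H₀.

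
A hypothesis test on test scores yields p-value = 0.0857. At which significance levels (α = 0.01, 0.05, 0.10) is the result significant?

p = 0.0857. Significant at: α = 0.1.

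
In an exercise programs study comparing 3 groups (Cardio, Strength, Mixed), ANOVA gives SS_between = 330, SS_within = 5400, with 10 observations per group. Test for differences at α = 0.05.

df_between = 2, df_within = 27. F = MS_between/MS_within = 165.0/200.0 = 0.825. F_crit ≈ 3.354. Fail to reject H₀.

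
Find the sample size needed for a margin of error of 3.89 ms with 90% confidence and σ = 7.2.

n = (z*σ/E)² = (1.645×7.2/3.89)² = 9.3 → n = 10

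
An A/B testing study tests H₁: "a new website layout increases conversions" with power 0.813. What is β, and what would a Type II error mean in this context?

β = 1 - power = 1 - 0.813 = 0.187. A Type II error is failing to reject H₀ when H₀ is false (false negative) — here, failing to conclude that a new website layout increases conversions when in fact it is true. Consequence: discarding a layout that would have improved conversions — lost revenue.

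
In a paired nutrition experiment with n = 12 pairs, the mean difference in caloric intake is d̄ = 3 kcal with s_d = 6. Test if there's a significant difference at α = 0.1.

t = d̄/(s_d/√n) = 3/(6/√12) = 1.732. df = 11, critical t = ±1.796. Fail to reject H₀.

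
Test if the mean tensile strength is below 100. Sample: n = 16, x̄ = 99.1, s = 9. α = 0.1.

t = (99.1 - 100)/(9/√16) = -0.4, df = 15. Critical t = -1.341. Fail to reject H₀.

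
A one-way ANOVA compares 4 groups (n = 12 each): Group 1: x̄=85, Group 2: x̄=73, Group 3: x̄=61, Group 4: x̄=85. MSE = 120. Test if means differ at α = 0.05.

Grand mean = 76.0. SS_between = 4752.0, MS_between = 1584.0. F = 13.2, F_crit ≈ 2.816. Reject H₀.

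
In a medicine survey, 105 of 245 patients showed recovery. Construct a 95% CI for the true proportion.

p̂ = 0.429. CI = p̂ ± z*√(p̂(1-p̂)/n) = (0.367, 0.491)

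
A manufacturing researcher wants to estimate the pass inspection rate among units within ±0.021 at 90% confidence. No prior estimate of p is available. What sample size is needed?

Conservative approach: use p = 0.5 (maximizes p(1-p) = 0.25). n = z²(0.25)/E² = 1.645²×0.25/0.021² = 1534.03 → n = 1535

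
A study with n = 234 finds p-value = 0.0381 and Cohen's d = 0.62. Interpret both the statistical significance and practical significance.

Statistically significant (p = 0.0381 < 0.05). Cohen's d = 0.62 indicates a medium effect size. Both statistical and practical significance should be considered.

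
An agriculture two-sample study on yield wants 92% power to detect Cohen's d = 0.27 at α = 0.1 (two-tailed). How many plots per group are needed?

z_{α/2} = 1.645, z_β = Φ⁻¹(0.92) = 1.405. For small effect (d = 0.27): n per group = 2(z_{α/2} + z_β)²/d² = 2(1.645 + 1.405)²/0.27² = 255.2 → 256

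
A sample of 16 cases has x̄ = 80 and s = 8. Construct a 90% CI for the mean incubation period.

CI = x̄ ± t*(s/√n) = 80 ± 1.753(8/√16) = (76.49, 83.51)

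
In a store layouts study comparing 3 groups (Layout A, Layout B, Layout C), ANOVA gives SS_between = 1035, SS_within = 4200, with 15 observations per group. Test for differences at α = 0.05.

df_between = 2, df_within = 42. F = MS_between/MS_within = 517.5/100.0 = 5.175. F_crit ≈ 3.22. Reject H₀. At least one mean differs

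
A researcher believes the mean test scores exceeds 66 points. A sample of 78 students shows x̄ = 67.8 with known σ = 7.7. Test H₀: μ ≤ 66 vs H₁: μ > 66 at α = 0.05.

z = 2.065. Critical value: 1.645. Reject H₀.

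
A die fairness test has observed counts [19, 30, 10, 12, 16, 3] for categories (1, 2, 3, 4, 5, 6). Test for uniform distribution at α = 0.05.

Expected = 15 each. χ² = Σ(O-E)²/E = 28.0. df = 5, critical value = 11.07. Reject H₀.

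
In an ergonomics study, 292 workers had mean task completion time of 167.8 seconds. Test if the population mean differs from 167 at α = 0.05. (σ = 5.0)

z = (x̄ - μ₀)/(σ/√n) = (167.8 - 167)/(5.0/√292) = 2.734. Critical value: ±1.96. Since |2.734| > 1.96, Reject H₀.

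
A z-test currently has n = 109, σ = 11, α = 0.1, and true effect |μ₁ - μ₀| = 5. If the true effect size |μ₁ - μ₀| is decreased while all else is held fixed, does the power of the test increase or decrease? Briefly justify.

Power decreases: a smaller true effect decreases the non-centrality λ = |μ₁ - μ₀|/(σ/√n).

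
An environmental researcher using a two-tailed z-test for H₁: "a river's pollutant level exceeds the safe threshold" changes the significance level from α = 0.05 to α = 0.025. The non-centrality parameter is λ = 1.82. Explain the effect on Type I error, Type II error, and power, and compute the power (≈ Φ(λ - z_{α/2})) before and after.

Decreasing α from 0.05 to 0.025:
• Type I error rate decreases (α is the Type I rate by definition).
• Critical value moves from z_{α/2} = 1.96 to 2.241, so power = Φ(λ - z_{α/2}) goes from Φ(1.82 - 1.96) = 0.444 to Φ(1.82 - 2.241) = 0.337.
• Type II error rate β = 1 - power therefore increases (0.556 → 0.663).
Appropriate when false positives are costly — here, shutting down a compliant factory unnecessarily.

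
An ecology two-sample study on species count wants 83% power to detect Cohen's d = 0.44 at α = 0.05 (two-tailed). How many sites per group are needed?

z_{α/2} = 1.96, z_β = Φ⁻¹(0.83) = 0.954. For small effect (d = 0.44): n per group = 2(z_{α/2} + z_β)²/d² = 2(1.96 + 0.954)²/0.44² = 87.7 → 88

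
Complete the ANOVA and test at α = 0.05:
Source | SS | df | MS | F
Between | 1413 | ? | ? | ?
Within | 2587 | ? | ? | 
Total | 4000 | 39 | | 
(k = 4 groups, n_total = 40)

df_between = 3, df_within = 36. MS_between = 471.0, MS_within = 71.86. F = 6.554, F_crit ≈ 2.866. Reject H₀.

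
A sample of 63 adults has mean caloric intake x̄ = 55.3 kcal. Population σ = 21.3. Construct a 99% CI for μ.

CI = x̄ ± z*(σ/√n) = 55.3 ± 2.576(21.3/√63) = 55.3 ± 6.91 = (48.39, 62.21)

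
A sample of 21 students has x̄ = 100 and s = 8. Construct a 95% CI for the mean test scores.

CI = x̄ ± t*(s/√n) = 100 ± 2.086(8/√21) = (96.36, 103.64)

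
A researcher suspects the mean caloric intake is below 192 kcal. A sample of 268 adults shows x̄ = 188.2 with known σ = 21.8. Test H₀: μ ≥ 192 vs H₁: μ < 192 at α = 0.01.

z = -2.854. Critical value: -2.33. Reject H₀.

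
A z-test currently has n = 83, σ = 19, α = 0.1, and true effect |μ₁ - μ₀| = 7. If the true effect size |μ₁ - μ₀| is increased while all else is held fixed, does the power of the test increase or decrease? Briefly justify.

Power increases: a larger true effect increases the non-centrality λ = |μ₁ - μ₀|/(σ/√n).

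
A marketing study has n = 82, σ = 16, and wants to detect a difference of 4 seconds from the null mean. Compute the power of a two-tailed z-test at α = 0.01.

SE = σ/√n = 16/√82 = 1.767. Non-centrality λ = d/SE = 4/1.767 = 2.264. Power ≈ Φ(λ - z_{α/2}) = Φ(2.264 - 2.576) = Φ(-0.312) = 0.377.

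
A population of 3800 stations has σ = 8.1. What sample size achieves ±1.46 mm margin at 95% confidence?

Without FPC: n₀ = (1.96×8.1/1.46)² = 118.243. With FPC: n = n₀N/(n₀+N-1) = 114.7 → n = 115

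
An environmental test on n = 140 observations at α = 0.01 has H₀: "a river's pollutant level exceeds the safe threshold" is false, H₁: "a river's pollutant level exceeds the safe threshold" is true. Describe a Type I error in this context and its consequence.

Type I error: rejecting H₀ when it is true — concluding that a river's pollutant level exceeds the safe threshold when in fact it is not. Consequence: shutting down a compliant factory unnecessarily.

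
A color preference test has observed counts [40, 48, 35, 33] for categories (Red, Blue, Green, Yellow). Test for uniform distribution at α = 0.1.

Expected = 39 each. χ² = Σ(O-E)²/E = 3.436. df = 3, critical value = 6.251. Fail to reject H₀.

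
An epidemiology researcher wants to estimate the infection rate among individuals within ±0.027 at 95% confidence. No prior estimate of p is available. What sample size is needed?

Conservative approach: use p = 0.5 (maximizes p(1-p) = 0.25). n = z²(0.25)/E² = 1.96²×0.25/0.027² = 1317.4 → n = 1318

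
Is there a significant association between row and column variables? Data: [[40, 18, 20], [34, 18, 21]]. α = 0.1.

χ² = 0.346. df = 2, critical = 4.605. Fail to reject H₀. No evidence of dependence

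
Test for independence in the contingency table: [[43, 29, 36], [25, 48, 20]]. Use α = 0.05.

χ² = 12.977. df = 2, critical = 5.991. Reject H₀. Variables are dependent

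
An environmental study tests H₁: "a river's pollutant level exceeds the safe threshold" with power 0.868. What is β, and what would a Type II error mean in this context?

β = 1 - power = 1 - 0.868 = 0.132. A Type II error is failing to reject H₀ when H₀ is false (false negative) — here, failing to conclude that a river's pollutant level exceeds the safe threshold when in fact it is true. Consequence: allowing unsafe pollution to continue.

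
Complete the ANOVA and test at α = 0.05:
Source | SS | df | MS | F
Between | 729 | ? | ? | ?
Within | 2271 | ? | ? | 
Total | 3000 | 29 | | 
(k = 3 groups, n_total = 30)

df_between = 2, df_within = 27. MS_between = 364.5, MS_within = 84.11. F = 4.334, F_crit ≈ 3.354. Reject H₀.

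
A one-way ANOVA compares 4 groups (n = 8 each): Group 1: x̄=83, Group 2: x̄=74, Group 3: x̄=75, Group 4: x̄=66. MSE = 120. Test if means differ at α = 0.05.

Grand mean = 74.5. SS_between = 1160.0, MS_between = 386.67. F = 3.222, F_crit ≈ 2.947. Reject H₀.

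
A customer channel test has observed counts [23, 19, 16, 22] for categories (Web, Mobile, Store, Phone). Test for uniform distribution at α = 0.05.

Expected = 20 each. χ² = Σ(O-E)²/E = 1.5. df = 3, critical value = 7.815. Fail to reject H₀.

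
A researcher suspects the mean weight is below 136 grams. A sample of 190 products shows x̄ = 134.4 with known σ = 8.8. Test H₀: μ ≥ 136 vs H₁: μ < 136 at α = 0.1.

z = -2.506. Critical value: -1.28. Reject H₀.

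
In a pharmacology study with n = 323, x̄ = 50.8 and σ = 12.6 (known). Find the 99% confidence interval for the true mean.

CI = x̄ ± z*(σ/√n) = 50.8 ± 2.576(12.6/√323) = 50.8 ± 1.81 = (48.99, 52.61)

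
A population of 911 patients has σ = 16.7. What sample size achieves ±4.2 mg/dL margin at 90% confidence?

Without FPC: n₀ = (1.645×16.7/4.2)² = 42.783. With FPC: n = n₀N/(n₀+N-1) = 40.9 → n = 41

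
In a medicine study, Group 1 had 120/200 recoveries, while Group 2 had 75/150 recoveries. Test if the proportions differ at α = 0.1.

p̂₁ = 0.6, p̂₂ = 0.5, pooled p̂ = 0.557. z = 1.864. Critical: ±1.645. Reject H₀.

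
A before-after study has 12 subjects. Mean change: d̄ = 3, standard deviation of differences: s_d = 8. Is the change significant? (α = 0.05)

t = d̄/(s_d/√n) = 3/(8/√12) = 1.299. df = 11, critical t = ±2.201. Fail to reject H₀.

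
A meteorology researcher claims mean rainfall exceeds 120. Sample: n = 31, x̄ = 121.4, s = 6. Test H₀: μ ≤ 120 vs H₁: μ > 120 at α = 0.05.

t = (121.4 - 120)/(6/√31) = 1.299, df = 30. Critical t = 1.697. Fail to reject H₀.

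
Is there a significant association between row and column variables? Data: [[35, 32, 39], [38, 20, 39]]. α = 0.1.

χ² = 2.498. df = 2, critical = 4.605. Fail to reject H₀. No evidence of dependence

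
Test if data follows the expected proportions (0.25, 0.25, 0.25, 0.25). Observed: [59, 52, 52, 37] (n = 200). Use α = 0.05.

Expected: [50.0, 50.0, 50.0, 50.0]. χ² = 5.16. df = 3, critical = 7.815. Fail to reject H₀.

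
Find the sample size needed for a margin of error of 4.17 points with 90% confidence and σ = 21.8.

n = (z*σ/E)² = (1.645×21.8/4.17)² = 74.0 → n = 74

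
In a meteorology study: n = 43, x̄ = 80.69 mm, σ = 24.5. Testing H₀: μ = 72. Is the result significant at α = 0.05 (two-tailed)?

z = (80.69 - 72)/(24.5/√43) = 2.326. Since |z| > 1.96, significant at α = 0.05.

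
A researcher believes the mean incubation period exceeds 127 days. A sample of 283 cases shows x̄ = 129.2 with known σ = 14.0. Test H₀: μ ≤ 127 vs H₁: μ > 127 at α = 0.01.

z = 2.644. Critical value: 2.33. Reject H₀.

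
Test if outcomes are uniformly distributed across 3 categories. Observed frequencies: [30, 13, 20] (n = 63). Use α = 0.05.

Expected = 21 each. χ² = Σ(O-E)²/E = 6.952. df = 2, critical value = 5.991. Reject H₀.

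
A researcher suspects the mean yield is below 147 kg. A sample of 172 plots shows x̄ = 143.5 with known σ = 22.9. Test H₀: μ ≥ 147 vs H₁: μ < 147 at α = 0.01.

z = -2.004. Critical value: -2.33. Fail to reject H₀.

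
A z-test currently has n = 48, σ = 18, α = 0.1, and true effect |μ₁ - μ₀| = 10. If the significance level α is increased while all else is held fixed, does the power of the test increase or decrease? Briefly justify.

Power increases: a larger α lowers the critical value, so more of the H₁ sampling distribution falls in the rejection region.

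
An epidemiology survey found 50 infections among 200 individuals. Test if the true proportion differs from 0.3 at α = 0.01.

p̂ = 0.25, p₀ = 0.3. z = (p̂ - p₀)/√(p₀(1-p₀)/n) = -1.543. Critical: ±2.576. Fail to reject H₀.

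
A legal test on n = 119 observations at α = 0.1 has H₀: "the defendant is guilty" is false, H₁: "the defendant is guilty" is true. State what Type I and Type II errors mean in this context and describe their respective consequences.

Type I (false positive): concluding that the defendant is guilty when it is not — convicting an innocent person. Type II (false negative): failing to conclude that the defendant is guilty when it is — acquitting a guilty person. Which is costlier depends on domain priorities and is a judgement call rather than a statistical fact.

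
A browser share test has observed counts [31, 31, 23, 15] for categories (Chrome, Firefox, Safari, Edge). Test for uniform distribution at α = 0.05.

Expected = 25 each. χ² = Σ(O-E)²/E = 7.04. df = 3, critical value = 7.815. Fail to reject H₀.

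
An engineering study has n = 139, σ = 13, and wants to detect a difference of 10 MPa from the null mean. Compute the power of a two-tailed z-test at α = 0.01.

SE = σ/√n = 13/√139 = 1.103. Non-centrality λ = d/SE = 10/1.103 = 9.069. Power ≈ Φ(λ - z_{α/2}) = Φ(9.069 - 2.576) = Φ(6.493) = 1.0.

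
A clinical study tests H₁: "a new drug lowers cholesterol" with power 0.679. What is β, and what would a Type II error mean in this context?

β = 1 - power = 1 - 0.679 = 0.321. A Type II error is failing to reject H₀ when H₀ is false (false negative) — here, failing to conclude that a new drug lowers cholesterol when in fact it is true. Consequence: shelving an effective drug — patients miss out on a treatment that would have helped.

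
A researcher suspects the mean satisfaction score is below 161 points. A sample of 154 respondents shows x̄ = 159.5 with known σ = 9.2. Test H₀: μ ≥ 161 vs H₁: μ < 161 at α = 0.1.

z = -2.023. Critical value: -1.28. Reject H₀.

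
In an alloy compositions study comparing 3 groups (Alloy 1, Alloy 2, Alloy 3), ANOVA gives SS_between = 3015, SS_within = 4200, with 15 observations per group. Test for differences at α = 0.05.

df_between = 2, df_within = 42. F = MS_between/MS_within = 1507.5/100.0 = 15.075. F_crit ≈ 3.22. Reject H₀. At least one mean differs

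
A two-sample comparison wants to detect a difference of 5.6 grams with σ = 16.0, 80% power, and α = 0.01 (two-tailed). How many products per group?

n per group = 2(z_α/2 + z_β)²σ²/d² = 2×(2.576 + 0.84)²×16.0²/5.6² = 190.5 → n = 191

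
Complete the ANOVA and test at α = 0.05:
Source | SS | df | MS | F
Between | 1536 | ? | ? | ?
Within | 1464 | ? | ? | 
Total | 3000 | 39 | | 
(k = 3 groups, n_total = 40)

df_between = 2, df_within = 37. MS_between = 768.0, MS_within = 39.57. F = 19.41, F_crit ≈ 3.252. Reject H₀.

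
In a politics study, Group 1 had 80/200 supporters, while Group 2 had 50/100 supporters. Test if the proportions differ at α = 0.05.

p̂₁ = 0.4, p̂₂ = 0.5, pooled p̂ = 0.433. z = -1.648. Critical: ±1.96. Fail to reject H₀.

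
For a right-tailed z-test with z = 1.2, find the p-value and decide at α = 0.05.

p = P(Z > 1.2) = 1 - Φ(1.2) ≈ 0.1151. Since p ≥ 0.05, fail to reject H₀ (not significant) at α = 0.05.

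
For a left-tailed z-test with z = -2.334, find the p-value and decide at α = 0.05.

p = P(Z < -2.334) = Φ(-2.334) ≈ 0.0098. Since p < 0.05, reject H₀ (significant) at α = 0.05.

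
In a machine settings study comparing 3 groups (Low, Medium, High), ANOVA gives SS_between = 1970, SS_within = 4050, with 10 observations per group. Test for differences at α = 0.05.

df_between = 2, df_within = 27. F = MS_between/MS_within = 985.0/150.0 = 6.567. F_crit ≈ 3.354. Reject H₀. At least one mean differs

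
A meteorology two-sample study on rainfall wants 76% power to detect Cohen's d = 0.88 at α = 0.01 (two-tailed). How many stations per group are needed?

z_{α/2} = 2.576, z_β = Φ⁻¹(0.76) = 0.706. For large effect (d = 0.88): n per group = 2(z_{α/2} + z_β)²/d² = 2(2.576 + 0.706)²/0.88² = 27.8 → 28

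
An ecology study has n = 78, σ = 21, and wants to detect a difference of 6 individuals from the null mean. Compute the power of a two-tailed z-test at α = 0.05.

SE = σ/√n = 21/√78 = 2.378. Non-centrality λ = d/SE = 6/2.378 = 2.523. Power ≈ Φ(λ - z_{α/2}) = Φ(2.523 - 1.96) = Φ(0.563) = 0.713.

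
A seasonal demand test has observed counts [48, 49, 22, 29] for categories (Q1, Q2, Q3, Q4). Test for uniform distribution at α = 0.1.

Expected = 37 each. χ² = Σ(O-E)²/E = 14.973. df = 3, critical value = 6.251. Reject H₀.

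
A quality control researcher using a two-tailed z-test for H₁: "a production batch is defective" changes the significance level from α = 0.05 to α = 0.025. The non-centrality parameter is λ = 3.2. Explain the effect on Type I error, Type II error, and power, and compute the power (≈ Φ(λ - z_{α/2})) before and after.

Decreasing α from 0.05 to 0.025:
• Type I error rate decreases (α is the Type I rate by definition).
• Critical value moves from z_{α/2} = 1.96 to 2.241, so power = Φ(λ - z_{α/2}) goes from Φ(3.2 - 1.96) = 0.893 to Φ(3.2 - 2.241) = 0.831.
• Type II error rate β = 1 - power therefore increases (0.107 → 0.169).
Appropriate when false positives are costly — here, scrapping a good batch — wasted material and cost for no reason.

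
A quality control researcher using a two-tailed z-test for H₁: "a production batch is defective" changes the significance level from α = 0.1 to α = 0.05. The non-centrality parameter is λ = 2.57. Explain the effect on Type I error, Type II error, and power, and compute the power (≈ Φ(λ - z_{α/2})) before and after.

Decreasing α from 0.1 to 0.05:
• Type I error rate decreases (α is the Type I rate by definition).
• Critical value moves from z_{α/2} = 1.645 to 1.96, so power = Φ(λ - z_{α/2}) goes from Φ(2.57 - 1.645) = 0.823 to Φ(2.57 - 1.96) = 0.729.
• Type II error rate β = 1 - power therefore increases (0.177 → 0.271).
Appropriate when false positives are costly — here, scrapping a good batch — wasted material and cost for no reason.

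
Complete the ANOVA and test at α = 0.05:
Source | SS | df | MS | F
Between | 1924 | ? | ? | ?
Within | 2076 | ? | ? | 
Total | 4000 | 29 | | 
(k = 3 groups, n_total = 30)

df_between = 2, df_within = 27. MS_between = 962.0, MS_within = 76.89. F = 12.512, F_crit ≈ 3.354. Reject H₀.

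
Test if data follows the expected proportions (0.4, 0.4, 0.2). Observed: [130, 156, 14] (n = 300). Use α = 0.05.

Expected: [120.0, 120.0, 60.0]. χ² = 46.9. df = 2, critical = 5.991. Reject H₀.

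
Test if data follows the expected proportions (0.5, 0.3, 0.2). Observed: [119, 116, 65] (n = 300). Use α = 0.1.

Expected: [150.0, 90.0, 60.0]. χ² = 14.334. df = 2, critical = 4.605. Reject H₀.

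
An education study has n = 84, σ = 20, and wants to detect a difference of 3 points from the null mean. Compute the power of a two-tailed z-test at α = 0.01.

SE = σ/√n = 20/√84 = 2.182. Non-centrality λ = d/SE = 3/2.182 = 1.375. Power ≈ Φ(λ - z_{α/2}) = Φ(1.375 - 2.576) = Φ(-1.201) = 0.115.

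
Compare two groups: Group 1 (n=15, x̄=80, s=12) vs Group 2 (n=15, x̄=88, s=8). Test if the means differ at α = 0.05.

Pooled sp = 10.2. t = -2.148, df = 28. Critical t = ±2.048. Reject H₀.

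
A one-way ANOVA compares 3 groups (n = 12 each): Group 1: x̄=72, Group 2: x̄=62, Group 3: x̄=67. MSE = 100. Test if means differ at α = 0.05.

Grand mean = 67.0. SS_between = 600.0, MS_between = 300.0. F = 3.0, F_crit ≈ 3.285. Fail to reject H₀.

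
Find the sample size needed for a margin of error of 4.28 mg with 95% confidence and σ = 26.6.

n = (z*σ/E)² = (1.96×26.6/4.28)² = 148.4 → n = 149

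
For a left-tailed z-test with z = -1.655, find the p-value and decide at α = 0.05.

p = P(Z < -1.655) = Φ(-1.655) ≈ 0.049. Since p < 0.05, reject H₀ (significant) at α = 0.05.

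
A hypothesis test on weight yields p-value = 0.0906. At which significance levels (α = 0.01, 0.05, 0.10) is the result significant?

p = 0.0906. Significant at: α = 0.1.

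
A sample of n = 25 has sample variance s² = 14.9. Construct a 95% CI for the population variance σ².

df = 24. χ²_{0.025} = 39.364, χ²_{0.975} = 12.401. CI for σ² = ((n-1)s²/χ²_{α/2}, (n-1)s²/χ²_{1-α/2}) = (24·14.9/39.364, 24·14.9/12.401) = (9.08, 28.84)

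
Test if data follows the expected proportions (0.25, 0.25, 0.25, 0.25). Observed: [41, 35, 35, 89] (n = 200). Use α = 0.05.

Expected: [50.0, 50.0, 50.0, 50.0]. χ² = 41.04. df = 3, critical = 7.815. Reject H₀.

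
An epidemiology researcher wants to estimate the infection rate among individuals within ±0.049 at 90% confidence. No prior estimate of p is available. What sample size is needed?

Conservative approach: use p = 0.5 (maximizes p(1-p) = 0.25). n = z²(0.25)/E² = 1.645²×0.25/0.049² = 281.8 → n = 282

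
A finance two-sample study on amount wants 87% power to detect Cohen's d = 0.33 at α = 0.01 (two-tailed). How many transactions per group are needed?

z_{α/2} = 2.576, z_β = Φ⁻¹(0.87) = 1.126. For small effect (d = 0.33): n per group = 2(z_{α/2} + z_β)²/d² = 2(2.576 + 1.126)²/0.33² = 251.7 → 252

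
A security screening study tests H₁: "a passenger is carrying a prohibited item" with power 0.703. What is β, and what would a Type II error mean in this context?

β = 1 - power = 1 - 0.703 = 0.297. A Type II error is failing to reject H₀ when H₀ is false (false negative) — here, failing to conclude that a passenger is carrying a prohibited item when in fact it is true. Consequence: letting a prohibited item through — security breach.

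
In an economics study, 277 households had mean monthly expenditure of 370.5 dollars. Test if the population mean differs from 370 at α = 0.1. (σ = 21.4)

z = (x̄ - μ₀)/(σ/√n) = (370.5 - 370)/(21.4/√277) = 0.389. Critical value: ±1.645. Since |0.389| ≤ 1.645, Fail to reject H₀.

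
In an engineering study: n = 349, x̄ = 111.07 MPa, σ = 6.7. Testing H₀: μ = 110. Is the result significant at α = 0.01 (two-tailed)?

z = (111.07 - 110)/(6.7/√349) = 2.983. Since |z| > 2.576, significant at α = 0.01.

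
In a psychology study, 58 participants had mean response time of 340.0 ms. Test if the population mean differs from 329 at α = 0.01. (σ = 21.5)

z = (x̄ - μ₀)/(σ/√n) = (340.0 - 329)/(21.5/√58) = 3.896. Critical value: ±2.576. Since |3.896| > 2.576, Reject H₀.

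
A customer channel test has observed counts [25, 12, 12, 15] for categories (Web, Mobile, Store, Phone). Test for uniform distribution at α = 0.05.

Expected = 16 each. χ² = Σ(O-E)²/E = 7.125. df = 3, critical value = 7.815. Fail to reject H₀.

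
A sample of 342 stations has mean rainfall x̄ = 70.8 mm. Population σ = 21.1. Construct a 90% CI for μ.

CI = x̄ ± z*(σ/√n) = 70.8 ± 1.645(21.1/√342) = 70.8 ± 1.88 = (68.92, 72.68)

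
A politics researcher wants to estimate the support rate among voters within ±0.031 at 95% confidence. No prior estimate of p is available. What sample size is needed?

Conservative approach: use p = 0.5 (maximizes p(1-p) = 0.25). n = z²(0.25)/E² = 1.96²×0.25/0.031² = 999.4 → n = 1000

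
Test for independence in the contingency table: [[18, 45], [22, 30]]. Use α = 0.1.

χ² = 2.37. df = 1, critical = 2.706. Fail to reject H₀. No evidence of dependence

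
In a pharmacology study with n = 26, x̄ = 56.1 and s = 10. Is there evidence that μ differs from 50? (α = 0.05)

t = (x̄ - μ₀)/(s/√n) = (56.1 - 50)/(10/√26) = 3.11. df = 25, critical t = ±2.06. Reject H₀.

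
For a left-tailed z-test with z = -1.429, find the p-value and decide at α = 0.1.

p = P(Z < -1.429) = Φ(-1.429) ≈ 0.0765. Since p < 0.1, reject H₀ (significant) at α = 0.1.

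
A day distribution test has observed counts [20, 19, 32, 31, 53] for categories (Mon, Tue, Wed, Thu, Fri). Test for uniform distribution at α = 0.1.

Expected = 31 each. χ² = Σ(O-E)²/E = 24.194. df = 4, critical value = 7.779. Reject H₀.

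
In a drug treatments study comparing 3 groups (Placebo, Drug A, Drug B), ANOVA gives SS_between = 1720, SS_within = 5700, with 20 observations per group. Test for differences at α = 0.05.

df_between = 2, df_within = 57. F = MS_between/MS_within = 860.0/100.0 = 8.6. F_crit ≈ 3.159. Reject H₀. At least one mean differs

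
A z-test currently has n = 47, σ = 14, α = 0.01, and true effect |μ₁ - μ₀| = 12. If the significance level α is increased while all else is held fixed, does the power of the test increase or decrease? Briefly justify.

Power increases: a larger α lowers the critical value, so more of the H₁ sampling distribution falls in the rejection region.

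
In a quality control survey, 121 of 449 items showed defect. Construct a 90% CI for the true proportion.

p̂ = 0.269. CI = p̂ ± z*√(p̂(1-p̂)/n) = (0.235, 0.304)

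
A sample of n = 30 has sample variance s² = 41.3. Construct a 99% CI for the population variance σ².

df = 29. χ²_{0.005} = 52.336, χ²_{0.995} = 13.121. CI for σ² = ((n-1)s²/χ²_{α/2}, (n-1)s²/χ²_{1-α/2}) = (29·41.3/52.336, 29·41.3/13.121) = (22.88, 91.28)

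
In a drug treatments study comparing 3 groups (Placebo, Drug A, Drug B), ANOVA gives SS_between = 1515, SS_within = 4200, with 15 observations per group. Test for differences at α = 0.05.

df_between = 2, df_within = 42. F = MS_between/MS_within = 757.5/100.0 = 7.575. F_crit ≈ 3.22. Reject H₀. At least one mean differs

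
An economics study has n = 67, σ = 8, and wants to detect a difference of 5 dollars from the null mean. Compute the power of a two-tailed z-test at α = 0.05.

SE = σ/√n = 8/√67 = 0.977. Non-centrality λ = d/SE = 5/0.977 = 5.116. Power ≈ Φ(λ - z_{α/2}) = Φ(5.116 - 1.96) = Φ(3.156) = 0.999.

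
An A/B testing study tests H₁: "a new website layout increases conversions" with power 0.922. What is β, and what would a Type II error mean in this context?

β = 1 - power = 1 - 0.922 = 0.078. A Type II error is failing to reject H₀ when H₀ is false (false negative) — here, failing to conclude that a new website layout increases conversions when in fact it is true. Consequence: discarding a layout that would have improved conversions — lost revenue.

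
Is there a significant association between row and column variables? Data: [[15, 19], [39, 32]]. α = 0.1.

χ² = 1.076. df = 1, critical = 2.706. Fail to reject H₀. No evidence of dependence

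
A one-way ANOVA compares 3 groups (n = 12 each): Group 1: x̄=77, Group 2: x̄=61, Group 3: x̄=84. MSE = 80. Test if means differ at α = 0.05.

Grand mean = 74.0. SS_between = 3336.0, MS_between = 1668.0. F = 20.85, F_crit ≈ 3.285. Reject H₀.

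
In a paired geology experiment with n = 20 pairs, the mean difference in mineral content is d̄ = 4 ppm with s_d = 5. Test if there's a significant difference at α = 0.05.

t = d̄/(s_d/√n) = 4/(5/√20) = 3.578. df = 19, critical t = ±2.093. Reject H₀.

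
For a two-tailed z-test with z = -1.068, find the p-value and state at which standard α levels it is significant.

p = 2·P(Z > |-1.068|) = 2·(1 - Φ(1.068)) ≈ 0.2855. Not significant at any standard level.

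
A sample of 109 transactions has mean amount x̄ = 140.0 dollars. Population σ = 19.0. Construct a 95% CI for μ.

CI = x̄ ± z*(σ/√n) = 140.0 ± 1.96(19.0/√109) = 140.0 ± 3.57 = (136.43, 143.57)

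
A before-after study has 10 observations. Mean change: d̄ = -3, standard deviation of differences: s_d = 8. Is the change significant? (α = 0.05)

t = d̄/(s_d/√n) = -3/(8/√10) = -1.186. df = 9, critical t = ±2.262. Fail to reject H₀.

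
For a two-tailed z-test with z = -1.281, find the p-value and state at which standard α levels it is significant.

p = 2·P(Z > |-1.281|) = 2·(1 - Φ(1.281)) ≈ 0.2002. Not significant at any standard level.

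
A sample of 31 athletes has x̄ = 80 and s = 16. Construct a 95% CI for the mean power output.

CI = x̄ ± t*(s/√n) = 80 ± 2.042(16/√31) = (74.13, 85.87)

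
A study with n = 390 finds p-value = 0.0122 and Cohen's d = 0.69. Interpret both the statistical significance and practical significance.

Statistically significant (p = 0.0122 < 0.05). Cohen's d = 0.69 indicates a medium effect size. Both statistical and practical significance should be considered.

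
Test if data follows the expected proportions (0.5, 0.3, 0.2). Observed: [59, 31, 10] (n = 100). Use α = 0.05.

Expected: [50.0, 30.0, 20.0]. χ² = 6.653. df = 2, critical = 5.991. Reject H₀.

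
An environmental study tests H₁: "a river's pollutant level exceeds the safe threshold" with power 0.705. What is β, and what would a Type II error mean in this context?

β = 1 - power = 1 - 0.705 = 0.295. A Type II error is failing to reject H₀ when H₀ is false (false negative) — here, failing to conclude that a river's pollutant level exceeds the safe threshold when in fact it is true. Consequence: allowing unsafe pollution to continue.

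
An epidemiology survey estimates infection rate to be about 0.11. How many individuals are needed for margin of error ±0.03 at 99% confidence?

n = z²p(1-p)/E² = 2.576²×0.11×0.89/0.03² = 721.8 → n = 722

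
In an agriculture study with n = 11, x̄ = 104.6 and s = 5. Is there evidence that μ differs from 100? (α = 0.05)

t = (x̄ - μ₀)/(s/√n) = (104.6 - 100)/(5/√11) = 3.051. df = 10, critical t = ±2.228. Reject H₀.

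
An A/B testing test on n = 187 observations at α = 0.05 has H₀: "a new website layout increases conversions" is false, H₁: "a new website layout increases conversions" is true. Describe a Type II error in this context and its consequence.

Type II error: failing to reject H₀ when it is false — concluding that a new website layout increases conversions is not supported when in fact it is. Consequence: discarding a layout that would have improved conversions — lost revenue.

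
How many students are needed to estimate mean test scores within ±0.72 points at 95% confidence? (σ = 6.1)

n = (z*σ/E)² = (1.96×6.1/0.72)² = 275.7 → n = 276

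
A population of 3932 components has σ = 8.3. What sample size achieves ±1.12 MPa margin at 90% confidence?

Without FPC: n₀ = (1.645×8.3/1.12)² = 148.611. With FPC: n = n₀N/(n₀+N-1) = 143.2 → n = 144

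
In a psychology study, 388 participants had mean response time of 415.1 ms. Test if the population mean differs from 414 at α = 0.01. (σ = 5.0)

z = (x̄ - μ₀)/(σ/√n) = (415.1 - 414)/(5.0/√388) = 4.333. Critical value: ±2.576. Since |4.333| > 2.576, Reject H₀.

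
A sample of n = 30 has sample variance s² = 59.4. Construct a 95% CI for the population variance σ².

df = 29. χ²_{0.025} = 45.722, χ²_{0.975} = 16.047. CI for σ² = ((n-1)s²/χ²_{α/2}, (n-1)s²/χ²_{1-α/2}) = (29·59.4/45.722, 29·59.4/16.047) = (37.68, 107.35)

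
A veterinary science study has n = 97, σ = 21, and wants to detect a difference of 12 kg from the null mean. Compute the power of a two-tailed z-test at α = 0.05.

SE = σ/√n = 21/√97 = 2.132. Non-centrality λ = d/SE = 12/2.132 = 5.628. Power ≈ Φ(λ - z_{α/2}) = Φ(5.628 - 1.96) = Φ(3.668) = 1.0.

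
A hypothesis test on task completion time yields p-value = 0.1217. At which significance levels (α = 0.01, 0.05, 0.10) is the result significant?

p = 0.1217. Not significant at any of the given levels.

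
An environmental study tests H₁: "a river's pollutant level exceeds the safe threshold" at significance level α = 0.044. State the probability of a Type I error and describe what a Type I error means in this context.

P(Type I error) = α = 0.044. A Type I error is rejecting H₀ when H₀ is actually true (false positive) — here, concluding that a river's pollutant level exceeds the safe threshold when in fact this is not the case. Consequence: shutting down a compliant factory unnecessarily.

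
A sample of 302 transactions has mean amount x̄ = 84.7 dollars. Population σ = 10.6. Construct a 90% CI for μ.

CI = x̄ ± z*(σ/√n) = 84.7 ± 1.645(10.6/√302) = 84.7 ± 1.0 = (83.7, 85.7)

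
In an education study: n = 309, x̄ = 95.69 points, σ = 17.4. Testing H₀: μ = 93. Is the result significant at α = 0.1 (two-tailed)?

z = (95.69 - 93)/(17.4/√309) = 2.718. Since |z| > 1.645, significant at α = 0.1.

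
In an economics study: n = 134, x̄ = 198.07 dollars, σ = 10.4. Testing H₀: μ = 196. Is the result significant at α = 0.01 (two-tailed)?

z = (198.07 - 196)/(10.4/√134) = 2.304. Since |z| ≤ 2.576, not significant at α = 0.01.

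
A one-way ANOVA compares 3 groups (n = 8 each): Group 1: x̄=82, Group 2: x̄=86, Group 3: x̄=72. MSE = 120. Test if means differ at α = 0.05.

Grand mean = 80.0. SS_between = 832.0, MS_between = 416.0. F = 3.467, F_crit ≈ 3.467. Fail to reject H₀.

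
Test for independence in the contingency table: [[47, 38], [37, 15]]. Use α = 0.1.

χ² = 3.421. df = 1, critical = 2.706. Reject H₀. Variables are dependent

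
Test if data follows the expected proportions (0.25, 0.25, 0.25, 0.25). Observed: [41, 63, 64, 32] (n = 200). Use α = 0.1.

Expected: [50.0, 50.0, 50.0, 50.0]. χ² = 15.4. df = 3, critical = 6.251. Reject H₀.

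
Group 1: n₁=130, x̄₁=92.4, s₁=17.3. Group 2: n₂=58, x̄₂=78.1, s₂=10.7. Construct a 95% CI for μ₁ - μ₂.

Difference = 14.3. SE = √(17.3²/130 + 10.7²/58) = 2.068. CI = (10.25, 18.35)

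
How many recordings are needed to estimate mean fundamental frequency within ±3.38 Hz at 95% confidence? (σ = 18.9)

n = (z*σ/E)² = (1.96×18.9/3.38)² = 120.1 → n = 121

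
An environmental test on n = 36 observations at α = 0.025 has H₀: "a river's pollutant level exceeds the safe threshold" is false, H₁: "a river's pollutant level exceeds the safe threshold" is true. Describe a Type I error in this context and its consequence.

Type I error: rejecting H₀ when it is true — concluding that a river's pollutant level exceeds the safe threshold when in fact it is not. Consequence: shutting down a compliant factory unnecessarily.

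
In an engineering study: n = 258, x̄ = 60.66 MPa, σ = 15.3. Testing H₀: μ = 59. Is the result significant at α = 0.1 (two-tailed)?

z = (60.66 - 59)/(15.3/√258) = 1.743. Since |z| > 1.645, significant at α = 0.1.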